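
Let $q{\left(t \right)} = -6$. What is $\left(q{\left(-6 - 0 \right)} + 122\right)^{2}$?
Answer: $13456$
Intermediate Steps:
$\left(q{\left(-6 - 0 \right)} + 122\right)^{2} = \left(-6 + 122\right)^{2} = 116^{2} = 13456$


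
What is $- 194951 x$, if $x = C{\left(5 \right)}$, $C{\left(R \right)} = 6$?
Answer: $-1169706$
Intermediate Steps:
$x = 6$
$- 194951 x = \left(-194951\right) 6 = -1169706$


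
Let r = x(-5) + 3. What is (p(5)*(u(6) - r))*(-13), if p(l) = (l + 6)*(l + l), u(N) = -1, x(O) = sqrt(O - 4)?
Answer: 5720 + 4290*I ≈ 5720.0 + 4290.0*I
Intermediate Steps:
x(O) = sqrt(-4 + O)
r = 3 + 3*I (r = sqrt(-4 - 5) + 3 = sqrt(-9) + 3 = 3*I + 3 = 3 + 3*I ≈ 3.0 + 3.0*I)
p(l) = 2*l*(6 + l) (p(l) = (6 + l)*(2*l) = 2*l*(6 + l))
(p(5)*(u(6) - r))*(-13) = ((2*5*(6 + 5))*(-1 - (3 + 3*I)))*(-13) = ((2*5*11)*(-1 + (-3 - 3*I)))*(-13) = (110*(-4 - 3*I))*(-13) = (-440 - 330*I)*(-13) = 5720 + 4290*I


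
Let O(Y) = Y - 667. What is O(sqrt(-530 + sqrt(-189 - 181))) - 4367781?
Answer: -4368448 + sqrt(-530 + I*sqrt(370)) ≈ -4.3684e+6 + 23.026*I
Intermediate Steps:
O(Y) = -667 + Y
O(sqrt(-530 + sqrt(-189 - 181))) - 4367781 = (-667 + sqrt(-530 + sqrt(-189 - 181))) - 4367781 = (-667 + sqrt(-530 + sqrt(-370))) - 4367781 = (-667 + sqrt(-530 + I*sqrt(370))) - 4367781 = -4368448 + sqrt(-530 + I*sqrt(370))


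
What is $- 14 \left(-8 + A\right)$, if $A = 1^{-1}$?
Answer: $98$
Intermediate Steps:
$A = 1$
$- 14 \left(-8 + A\right) = - 14 \left(-8 + 1\right) = \left(-14\right) \left(-7\right) = 98$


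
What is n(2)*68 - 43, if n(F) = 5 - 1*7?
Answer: -179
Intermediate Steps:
n(F) = -2 (n(F) = 5 - 7 = -2)
n(2)*68 - 43 = -2*68 - 43 = -136 - 43 = -179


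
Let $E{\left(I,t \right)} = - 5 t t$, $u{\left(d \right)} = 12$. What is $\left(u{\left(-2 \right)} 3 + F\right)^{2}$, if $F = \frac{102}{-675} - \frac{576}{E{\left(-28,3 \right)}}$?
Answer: $\frac{119814916}{50625} \approx 2366.7$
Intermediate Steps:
$E{\left(I,t \right)} = - 5 t^{2}$
$F = \frac{2846}{225}$ ($F = \frac{102}{-675} - \frac{576}{\left(-5\right) 3^{2}} = 102 \left(- \frac{1}{675}\right) - \frac{576}{\left(-5\right) 9} = - \frac{34}{225} - \frac{576}{-45} = - \frac{34}{225} - - \frac{64}{5} = - \frac{34}{225} + \frac{64}{5} = \frac{2846}{225} \approx 12.649$)
$\left(u{\left(-2 \right)} 3 + F\right)^{2} = \left(12 \cdot 3 + \frac{2846}{225}\right)^{2} = \left(36 + \frac{2846}{225}\right)^{2} = \left(\frac{10946}{225}\right)^{2} = \frac{119814916}{50625}$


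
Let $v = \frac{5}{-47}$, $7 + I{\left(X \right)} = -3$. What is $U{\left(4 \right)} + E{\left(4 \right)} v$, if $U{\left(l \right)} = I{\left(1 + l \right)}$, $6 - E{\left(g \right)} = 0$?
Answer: $- \frac{500}{47} \approx -10.638$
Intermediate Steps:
$E{\left(g \right)} = 6$ ($E{\left(g \right)} = 6 - 0 = 6 + 0 = 6$)
$I{\left(X \right)} = -10$ ($I{\left(X \right)} = -7 - 3 = -10$)
$U{\left(l \right)} = -10$
$v = - \frac{5}{47}$ ($v = 5 \left(- \frac{1}{47}\right) = - \frac{5}{47} \approx -0.10638$)
$U{\left(4 \right)} + E{\left(4 \right)} v = -10 + 6 \left(- \frac{5}{47}\right) = -10 - \frac{30}{47} = - \frac{500}{47}$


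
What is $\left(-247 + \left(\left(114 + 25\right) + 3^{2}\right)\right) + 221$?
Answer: $122$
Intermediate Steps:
$\left(-247 + \left(\left(114 + 25\right) + 3^{2}\right)\right) + 221 = \left(-247 + \left(139 + 9\right)\right) + 221 = \left(-247 + 148\right) + 221 = -99 + 221 = 122$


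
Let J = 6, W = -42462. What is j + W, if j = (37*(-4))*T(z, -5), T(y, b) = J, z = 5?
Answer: -43350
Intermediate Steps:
T(y, b) = 6
j = -888 (j = (37*(-4))*6 = -148*6 = -888)
j + W = -888 - 42462 = -43350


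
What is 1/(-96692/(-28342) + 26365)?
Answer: 14171/373666761 ≈ 3.7924e-5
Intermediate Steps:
1/(-96692/(-28342) + 26365) = 1/(-96692*(-1/28342) + 26365) = 1/(48346/14171 + 26365) = 1/(373666761/14171) = 14171/373666761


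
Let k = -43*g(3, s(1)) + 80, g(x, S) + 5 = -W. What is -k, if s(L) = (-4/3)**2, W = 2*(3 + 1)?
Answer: -639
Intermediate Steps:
W = 8 (W = 2*4 = 8)
s(L) = 16/9 (s(L) = (-4*1/3)**2 = (-4/3)**2 = 16/9)
g(x, S) = -13 (g(x, S) = -5 - 1*8 = -5 - 8 = -13)
k = 639 (k = -43*(-13) + 80 = 559 + 80 = 639)
-k = -1*639 = -639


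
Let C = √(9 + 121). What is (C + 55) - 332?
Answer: -277 + √130 ≈ -265.60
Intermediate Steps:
C = √130 ≈ 11.402
(C + 55) - 332 = (√130 + 55) - 332 = (55 + √130) - 332 = -277 + √130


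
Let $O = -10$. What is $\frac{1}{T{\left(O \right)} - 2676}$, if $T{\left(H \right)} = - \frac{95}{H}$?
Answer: $- \frac{2}{5333} \approx -0.00037502$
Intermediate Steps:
$\frac{1}{T{\left(O \right)} - 2676} = \frac{1}{- \frac{95}{-10} - 2676} = \frac{1}{\left(-95\right) \left(- \frac{1}{10}\right) - 2676} = \frac{1}{\frac{19}{2} - 2676} = \frac{1}{- \frac{5333}{2}} = - \frac{2}{5333}$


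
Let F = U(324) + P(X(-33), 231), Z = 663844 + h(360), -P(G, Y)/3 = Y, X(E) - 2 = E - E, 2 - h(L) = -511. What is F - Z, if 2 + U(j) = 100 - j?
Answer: -665276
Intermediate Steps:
h(L) = 513 (h(L) = 2 - 1*(-511) = 2 + 511 = 513)
X(E) = 2 (X(E) = 2 + (E - E) = 2 + 0 = 2)
P(G, Y) = -3*Y
U(j) = 98 - j (U(j) = -2 + (100 - j) = 98 - j)
Z = 664357 (Z = 663844 + 513 = 664357)
F = -919 (F = (98 - 1*324) - 3*231 = (98 - 324) - 693 = -226 - 693 = -919)
F - Z = -919 - 1*664357 = -919 - 664357 = -665276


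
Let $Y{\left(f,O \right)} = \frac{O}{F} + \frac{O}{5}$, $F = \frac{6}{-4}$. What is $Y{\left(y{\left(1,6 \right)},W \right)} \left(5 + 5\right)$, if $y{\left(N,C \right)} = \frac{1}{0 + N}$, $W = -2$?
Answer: $\frac{28}{3} \approx 9.3333$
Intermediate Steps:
$F = - \frac{3}{2}$ ($F = 6 \left(- \frac{1}{4}\right) = - \frac{3}{2} \approx -1.5$)
$y{\left(N,C \right)} = \frac{1}{N}$
$Y{\left(f,O \right)} = - \frac{7 O}{15}$ ($Y{\left(f,O \right)} = \frac{O}{- \frac{3}{2}} + \frac{O}{5} = O \left(- \frac{2}{3}\right) + O \frac{1}{5} = - \frac{2 O}{3} + \frac{O}{5} = - \frac{7 O}{15}$)
$Y{\left(y{\left(1,6 \right)},W \right)} \left(5 + 5\right) = \left(- \frac{7}{15}\right) \left(-2\right) \left(5 + 5\right) = \frac{14}{15} \cdot 10 = \frac{28}{3}$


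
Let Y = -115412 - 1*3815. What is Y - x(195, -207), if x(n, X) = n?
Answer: -119422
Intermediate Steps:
Y = -119227 (Y = -115412 - 3815 = -119227)
Y - x(195, -207) = -119227 - 1*195 = -119227 - 195 = -119422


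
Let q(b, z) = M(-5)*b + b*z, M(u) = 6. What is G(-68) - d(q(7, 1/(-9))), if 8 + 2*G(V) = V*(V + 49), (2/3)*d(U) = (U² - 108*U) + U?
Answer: 127150/27 ≈ 4709.3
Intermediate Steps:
q(b, z) = 6*b + b*z
d(U) = -321*U/2 + 3*U²/2 (d(U) = 3*((U² - 108*U) + U)/2 = 3*(U² - 107*U)/2 = -321*U/2 + 3*U²/2)
G(V) = -4 + V*(49 + V)/2 (G(V) = -4 + (V*(V + 49))/2 = -4 + (V*(49 + V))/2 = -4 + V*(49 + V)/2)
G(-68) - d(q(7, 1/(-9))) = (-4 + (½)*(-68)² + (49/2)*(-68)) - 3*7*(6 + 1/(-9))*(-107 + 7*(6 + 1/(-9)))/2 = (-4 + (½)*4624 - 1666) - 3*7*(6 - ⅑)*(-107 + 7*(6 - ⅑))/2 = (-4 + 2312 - 1666) - 3*7*(53/9)*(-107 + 7*(53/9))/2 = 642 - 3*371*(-107 + 371/9)/(2*9) = 642 - 3*371*(-592)/(2*9*9) = 642 - 1*(-109816/27) = 642 + 109816/27 = 127150/27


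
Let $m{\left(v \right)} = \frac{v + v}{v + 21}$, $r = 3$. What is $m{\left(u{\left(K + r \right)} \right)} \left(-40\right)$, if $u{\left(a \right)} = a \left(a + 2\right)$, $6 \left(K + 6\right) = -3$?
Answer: $-16$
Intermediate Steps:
$K = - \frac{13}{2}$ ($K = -6 + \frac{1}{6} \left(-3\right) = -6 - \frac{1}{2} = - \frac{13}{2} \approx -6.5$)
$u{\left(a \right)} = a \left(2 + a\right)$
$m{\left(v \right)} = \frac{2 v}{21 + v}$
$m{\left(u{\left(K + r \right)} \right)} \left(-40\right) = \frac{2 \left(- \frac{13}{2} + 3\right) \left(2 + \left(- \frac{13}{2} + 3\right)\right)}{21 + \left(- \frac{13}{2} + 3\right) \left(2 + \left(- \frac{13}{2} + 3\right)\right)} \left(-40\right) = \frac{2 \left(- \frac{7 \left(2 - \frac{7}{2}\right)}{2}\right)}{21 - \frac{7 \left(2 - \frac{7}{2}\right)}{2}} \left(-40\right) = \frac{2 \left(\left(- \frac{7}{2}\right) \left(- \frac{3}{2}\right)\right)}{21 - - \frac{21}{4}} \left(-40\right) = 2 \cdot \frac{21}{4} \frac{1}{21 + \frac{21}{4}} \left(-40\right) = 2 \cdot \frac{21}{4} \frac{1}{\frac{105}{4}} \left(-40\right) = 2 \cdot \frac{21}{4} \cdot \frac{4}{105} \left(-40\right) = \frac{2}{5} \left(-40\right) = -16$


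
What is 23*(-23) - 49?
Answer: -578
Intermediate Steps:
23*(-23) - 49 = -529 - 49 = -578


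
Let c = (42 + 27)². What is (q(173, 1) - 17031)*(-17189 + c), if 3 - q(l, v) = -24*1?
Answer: 211325712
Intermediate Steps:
q(l, v) = 27 (q(l, v) = 3 - (-24) = 3 - 1*(-24) = 3 + 24 = 27)
c = 4761 (c = 69² = 4761)
(q(173, 1) - 17031)*(-17189 + c) = (27 - 17031)*(-17189 + 4761) = -17004*(-12428) = 211325712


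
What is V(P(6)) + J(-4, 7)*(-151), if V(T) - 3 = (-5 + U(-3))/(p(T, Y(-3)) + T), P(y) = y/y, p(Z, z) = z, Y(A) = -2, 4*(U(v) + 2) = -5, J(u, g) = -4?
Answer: 2461/4 ≈ 615.25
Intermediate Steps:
U(v) = -13/4 (U(v) = -2 + (1/4)*(-5) = -2 - 5/4 = -13/4)
P(y) = 1
V(T) = 3 - 33/(4*(-2 + T)) (V(T) = 3 + (-5 - 13/4)/(-2 + T) = 3 - 33/(4*(-2 + T)))
V(P(6)) + J(-4, 7)*(-151) = 3*(-19 + 4*1)/(4*(-2 + 1)) - 4*(-151) = (3/4)*(-19 + 4)/(-1) + 604 = (3/4)*(-1)*(-15) + 604 = 45/4 + 604 = 2461/4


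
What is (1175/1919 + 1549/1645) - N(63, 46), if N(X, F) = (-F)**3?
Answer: 307270810086/3156755 ≈ 97338.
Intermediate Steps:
N(X, F) = -F**3
(1175/1919 + 1549/1645) - N(63, 46) = (1175/1919 + 1549/1645) - (-1)*46**3 = (1175*(1/1919) + 1549*(1/1645)) - (-1)*97336 = (1175/1919 + 1549/1645) - 1*(-97336) = 4905406/3156755 + 97336 = 307270810086/3156755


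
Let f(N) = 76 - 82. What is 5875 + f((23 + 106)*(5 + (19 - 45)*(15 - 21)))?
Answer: 5869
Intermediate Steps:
f(N) = -6
5875 + f((23 + 106)*(5 + (19 - 45)*(15 - 21))) = 5875 - 6 = 5869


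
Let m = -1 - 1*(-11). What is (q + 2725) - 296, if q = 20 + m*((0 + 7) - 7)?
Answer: 2449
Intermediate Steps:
m = 10 (m = -1 + 11 = 10)
q = 20 (q = 20 + 10*((0 + 7) - 7) = 20 + 10*(7 - 7) = 20 + 10*0 = 20 + 0 = 20)
(q + 2725) - 296 = (20 + 2725) - 296 = 2745 - 296 = 2449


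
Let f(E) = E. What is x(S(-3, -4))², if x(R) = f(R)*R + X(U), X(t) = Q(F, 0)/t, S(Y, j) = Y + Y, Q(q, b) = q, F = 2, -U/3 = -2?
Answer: 11881/9 ≈ 1320.1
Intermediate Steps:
U = 6 (U = -3*(-2) = 6)
S(Y, j) = 2*Y
X(t) = 2/t
x(R) = ⅓ + R² (x(R) = R*R + 2/6 = R² + 2*(⅙) = R² + ⅓ = ⅓ + R²)
x(S(-3, -4))² = (⅓ + (2*(-3))²)² = (⅓ + (-6)²)² = (⅓ + 36)² = (109/3)² = 11881/9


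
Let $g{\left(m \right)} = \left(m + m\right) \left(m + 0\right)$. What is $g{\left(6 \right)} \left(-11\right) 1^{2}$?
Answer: $-792$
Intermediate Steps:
$g{\left(m \right)} = 2 m^{2}$ ($g{\left(m \right)} = 2 m m = 2 m^{2}$)
$g{\left(6 \right)} \left(-11\right) 1^{2} = 2 \cdot 6^{2} \left(-11\right) 1^{2} = 2 \cdot 36 \left(-11\right) 1 = 72 \left(-11\right) 1 = \left(-792\right) 1 = -792$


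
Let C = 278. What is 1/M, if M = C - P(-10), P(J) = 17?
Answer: 1/261 ≈ 0.0038314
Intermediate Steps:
M = 261 (M = 278 - 1*17 = 278 - 17 = 261)
1/M = 1/261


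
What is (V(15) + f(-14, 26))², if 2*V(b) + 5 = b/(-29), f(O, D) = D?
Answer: 454276/841 ≈ 540.16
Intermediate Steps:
V(b) = -5/2 - b/58 (V(b) = -5/2 + (b/(-29))/2 = -5/2 + (b*(-1/29))/2 = -5/2 + (-b/29)/2 = -5/2 - b/58)
(V(15) + f(-14, 26))² = ((-5/2 - 1/58*15) + 26)² = ((-5/2 - 15/58) + 26)² = (-80/29 + 26)² = (674/29)² = 454276/841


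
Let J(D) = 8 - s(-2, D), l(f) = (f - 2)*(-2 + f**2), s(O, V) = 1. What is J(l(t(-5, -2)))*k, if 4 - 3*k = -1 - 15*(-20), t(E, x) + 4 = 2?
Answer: -2065/3 ≈ -688.33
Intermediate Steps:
t(E, x) = -2 (t(E, x) = -4 + 2 = -2)
l(f) = (-2 + f)*(-2 + f**2)
J(D) = 7 (J(D) = 8 - 1*1 = 8 - 1 = 7)
k = -295/3 (k = 4/3 - (-1 - 15*(-20))/3 = 4/3 - (-1 + 300)/3 = 4/3 - 1/3*299 = 4/3 - 299/3 = -295/3 ≈ -98.333)
J(l(t(-5, -2)))*k = 7*(-295/3) = -2065/3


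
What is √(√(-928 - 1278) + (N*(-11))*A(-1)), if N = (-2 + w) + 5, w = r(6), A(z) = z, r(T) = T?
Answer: √(99 + I*√2206) ≈ 10.212 + 2.2996*I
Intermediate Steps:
w = 6
N = 9 (N = (-2 + 6) + 5 = 4 + 5 = 9)
√(√(-928 - 1278) + (N*(-11))*A(-1)) = √(√(-928 - 1278) + (9*(-11))*(-1)) = √(√(-2206) - 99*(-1)) = √(I*√2206 + 99) = √(99 + I*√2206)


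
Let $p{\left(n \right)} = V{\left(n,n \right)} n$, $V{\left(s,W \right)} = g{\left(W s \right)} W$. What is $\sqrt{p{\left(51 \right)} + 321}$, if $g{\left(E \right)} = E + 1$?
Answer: $\sqrt{6768123} \approx 2601.6$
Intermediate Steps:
$g{\left(E \right)} = 1 + E$
$V{\left(s,W \right)} = W \left(1 + W s\right)$ ($V{\left(s,W \right)} = \left(1 + W s\right) W = W \left(1 + W s\right)$)
$p{\left(n \right)} = n^{2} \left(1 + n^{2}\right)$ ($p{\left(n \right)} = n \left(1 + n n\right) n = n \left(1 + n^{2}\right) n = n^{2} \left(1 + n^{2}\right)$)
$\sqrt{p{\left(51 \right)} + 321} = \sqrt{\left(51^{2} + 51^{4}\right) + 321} = \sqrt{\left(2601 + 6765201\right) + 321} = \sqrt{6767802 + 321} = \sqrt{6768123}$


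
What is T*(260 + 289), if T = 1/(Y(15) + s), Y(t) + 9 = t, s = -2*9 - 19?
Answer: -549/31 ≈ -17.710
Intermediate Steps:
s = -37 (s = -18 - 19 = -37)
Y(t) = -9 + t
T = -1/31 (T = 1/((-9 + 15) - 37) = 1/(6 - 37) = 1/(-31) = -1/31 ≈ -0.032258)
T*(260 + 289) = -(260 + 289)/31 = -1/31*549 = -549/31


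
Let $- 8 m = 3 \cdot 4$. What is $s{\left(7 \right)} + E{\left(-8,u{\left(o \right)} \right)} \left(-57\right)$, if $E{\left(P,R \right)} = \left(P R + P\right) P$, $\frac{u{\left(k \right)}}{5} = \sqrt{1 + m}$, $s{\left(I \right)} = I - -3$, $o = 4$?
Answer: $-3638 - 9120 i \sqrt{2} \approx -3638.0 - 12898.0 i$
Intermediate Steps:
$s{\left(I \right)} = 3 + I$ ($s{\left(I \right)} = I + 3 = 3 + I$)
$m = - \frac{3}{2}$ ($m = - \frac{3 \cdot 4}{8} = \left(- \frac{1}{8}\right) 12 = - \frac{3}{2} \approx -1.5$)
$u{\left(k \right)} = \frac{5 i \sqrt{2}}{2}$ ($u{\left(k \right)} = 5 \sqrt{1 - \frac{3}{2}} = 5 \sqrt{- \frac{1}{2}} = 5 \frac{i \sqrt{2}}{2} = \frac{5 i \sqrt{2}}{2}$)
$E{\left(P,R \right)} = P \left(P + P R\right)$ ($E{\left(P,R \right)} = \left(P + P R\right) P = P \left(P + P R\right)$)
$s{\left(7 \right)} + E{\left(-8,u{\left(o \right)} \right)} \left(-57\right) = \left(3 + 7\right) + \left(-8\right)^{2} \left(1 + \frac{5 i \sqrt{2}}{2}\right) \left(-57\right) = 10 + 64 \left(1 + \frac{5 i \sqrt{2}}{2}\right) \left(-57\right) = 10 + \left(64 + 160 i \sqrt{2}\right) \left(-57\right) = 10 - \left(3648 + 9120 i \sqrt{2}\right) = -3638 - 9120 i \sqrt{2}$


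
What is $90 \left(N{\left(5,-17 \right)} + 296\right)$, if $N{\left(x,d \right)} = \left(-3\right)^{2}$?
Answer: $27450$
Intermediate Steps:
$N{\left(x,d \right)} = 9$
$90 \left(N{\left(5,-17 \right)} + 296\right) = 90 \left(9 + 296\right) = 90 \cdot 305 = 27450$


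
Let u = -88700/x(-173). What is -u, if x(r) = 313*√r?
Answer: -88700*I*√173/54149 ≈ -21.545*I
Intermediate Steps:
u = 88700*I*√173/54149 (u = -88700*(-I*√173/54149) = -(-88700)*I*√173/54149 = 88700*I*√173/54149 ≈ 21.545*I)
-u = -88700*I*√173/54149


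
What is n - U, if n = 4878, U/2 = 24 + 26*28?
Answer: 3374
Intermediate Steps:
U = 1504 (U = 2*(24 + 26*28) = 2*(24 + 728) = 2*752 = 1504)
n - U = 4878 - 1*1504 = 4878 - 1504 = 3374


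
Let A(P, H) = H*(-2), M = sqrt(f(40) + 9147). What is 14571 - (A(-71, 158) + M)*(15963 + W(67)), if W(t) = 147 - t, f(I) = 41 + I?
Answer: 5084159 - 32086*sqrt(2307) ≈ 3.5430e+6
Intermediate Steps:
M = 2*sqrt(2307) (M = sqrt((41 + 40) + 9147) = sqrt(81 + 9147) = sqrt(9228) = 2*sqrt(2307) ≈ 96.063)
A(P, H) = -2*H
14571 - (A(-71, 158) + M)*(15963 + W(67)) = 14571 - (-2*158 + 2*sqrt(2307))*(15963 + (147 - 1*67)) = 14571 - (-316 + 2*sqrt(2307))*(15963 + (147 - 67)) = 14571 - (-316 + 2*sqrt(2307))*(15963 + 80) = 14571 - (-316 + 2*sqrt(2307))*16043 = 14571 - (-5069588 + 32086*sqrt(2307)) = 14571 + (5069588 - 32086*sqrt(2307)) = 5084159 - 32086*sqrt(2307)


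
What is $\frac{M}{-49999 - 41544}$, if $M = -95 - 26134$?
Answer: $\frac{26229}{91543} \approx 0.28652$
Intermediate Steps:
$M = -26229$
$\frac{M}{-49999 - 41544} = - \frac{26229}{-49999 - 41544} = - \frac{26229}{-91543} = \left(-26229\right) \left(- \frac{1}{91543}\right) = \frac{26229}{91543}$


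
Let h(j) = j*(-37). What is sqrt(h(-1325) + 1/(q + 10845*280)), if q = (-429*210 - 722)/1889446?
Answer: 3*sqrt(44829018662390324721319870418)/2868745816394 ≈ 221.42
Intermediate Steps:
h(j) = -37*j
q = -45406/944723 (q = (-90090 - 722)*(1/1889446) = -90812*1/1889446 = -45406/944723 ≈ -0.048063)
sqrt(h(-1325) + 1/(q + 10845*280)) = sqrt(-37*(-1325) + 1/(-45406/944723 + 10845*280)) = sqrt(49025 + 1/(-45406/944723 + 3036600)) = sqrt(49025 + 1/(2868745816394/944723)) = sqrt(49025 + 944723/2868745816394) = sqrt(140640263649660573/2868745816394) = 3*sqrt(44829018662390324721319870418)/2868745816394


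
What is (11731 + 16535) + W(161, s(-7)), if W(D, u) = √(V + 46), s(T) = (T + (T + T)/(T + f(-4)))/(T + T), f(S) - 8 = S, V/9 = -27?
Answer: 28266 + I*√197 ≈ 28266.0 + 14.036*I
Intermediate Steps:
V = -243 (V = 9*(-27) = -243)
f(S) = 8 + S
s(T) = (T + 2*T/(4 + T))/(2*T) (s(T) = (T + (T + T)/(T + (8 - 4)))/(T + T) = (T + (2*T)/(T + 4))/((2*T)) = (T + (2*T)/(4 + T))*(1/(2*T)) = (T + 2*T/(4 + T))*(1/(2*T)) = (T + 2*T/(4 + T))/(2*T))
W(D, u) = I*√197 (W(D, u) = √(-243 + 46) = √(-197) = I*√197)
(11731 + 16535) + W(161, s(-7)) = (11731 + 16535) + I*√197 = 28266 + I*√197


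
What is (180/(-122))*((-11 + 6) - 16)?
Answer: 1890/61 ≈ 30.984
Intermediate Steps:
(180/(-122))*((-11 + 6) - 16) = (180*(-1/122))*(-5 - 16) = -90/61*(-21) = 1890/61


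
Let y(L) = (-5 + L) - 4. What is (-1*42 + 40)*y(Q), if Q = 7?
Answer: 4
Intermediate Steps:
y(L) = -9 + L
(-1*42 + 40)*y(Q) = (-1*42 + 40)*(-9 + 7) = (-42 + 40)*(-2) = -2*(-2) = 4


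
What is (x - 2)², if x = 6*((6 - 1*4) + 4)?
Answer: 1156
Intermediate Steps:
x = 36 (x = 6*((6 - 4) + 4) = 6*(2 + 4) = 6*6 = 36)
(x - 2)² = (36 - 2)² = 34² = 1156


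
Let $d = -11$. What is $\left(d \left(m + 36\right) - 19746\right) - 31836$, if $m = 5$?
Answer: $-52033$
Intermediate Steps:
$\left(d \left(m + 36\right) - 19746\right) - 31836 = \left(- 11 \left(5 + 36\right) - 19746\right) - 31836 = \left(\left(-11\right) 41 - 19746\right) - 31836 = \left(-451 - 19746\right) - 31836 = -20197 - 31836 = -52033$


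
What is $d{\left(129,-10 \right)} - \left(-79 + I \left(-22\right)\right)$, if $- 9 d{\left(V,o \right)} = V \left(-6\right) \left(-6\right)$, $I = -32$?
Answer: $-1141$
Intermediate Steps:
$d{\left(V,o \right)} = - 4 V$ ($d{\left(V,o \right)} = - \frac{V \left(-6\right) \left(-6\right)}{9} = - \frac{- 6 V \left(-6\right)}{9} = - \frac{36 V}{9} = - 4 V$)
$d{\left(129,-10 \right)} - \left(-79 + I \left(-22\right)\right) = \left(-4\right) 129 - \left(-79 - -704\right) = -516 - \left(-79 + 704\right) = -516 - 625 = -1141$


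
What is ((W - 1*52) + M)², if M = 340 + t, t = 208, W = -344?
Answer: 23104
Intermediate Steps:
M = 548 (M = 340 + 208 = 548)
((W - 1*52) + M)² = ((-344 - 1*52) + 548)² = ((-344 - 52) + 548)² = (-396 + 548)² = 152² = 23104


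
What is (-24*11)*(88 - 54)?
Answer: -8976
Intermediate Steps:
(-24*11)*(88 - 54) = -264*34 = -8976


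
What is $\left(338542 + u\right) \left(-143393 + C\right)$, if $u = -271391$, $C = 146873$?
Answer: $233685480$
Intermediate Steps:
$\left(338542 + u\right) \left(-143393 + C\right) = \left(338542 - 271391\right) \left(-143393 + 146873\right) = 67151 \cdot 3480 = 233685480$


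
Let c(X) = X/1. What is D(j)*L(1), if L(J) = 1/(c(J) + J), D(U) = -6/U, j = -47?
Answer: 3/47 ≈ 0.063830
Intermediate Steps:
c(X) = X (c(X) = X*1 = X)
L(J) = 1/(2*J) (L(J) = 1/(J + J) = 1/(2*J))
D(j)*L(1) = (-6/(-47))*((1/2)/1) = (-6*(-1/47))*((1/2)*1) = (6/47)*(1/2) = 3/47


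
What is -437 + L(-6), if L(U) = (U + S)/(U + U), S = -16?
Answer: -2611/6 ≈ -435.17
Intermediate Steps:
L(U) = (-16 + U)/(2*U) (L(U) = (U - 16)/(U + U) = (-16 + U)/((2*U)) = (-16 + U)*(1/(2*U)) = (-16 + U)/(2*U))
-437 + L(-6) = -437 + (½)*(-16 - 6)/(-6) = -437 + (½)*(-⅙)*(-22) = -437 + 11/6 = -2611/6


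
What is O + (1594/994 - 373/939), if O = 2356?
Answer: 1100068150/466683 ≈ 2357.2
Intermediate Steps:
O + (1594/994 - 373/939) = 2356 + (1594/994 - 373/939) = 2356 + (1594*(1/994) - 373*1/939) = 2356 + (797/497 - 373/939) = 2356 + 563002/466683 = 1100068150/466683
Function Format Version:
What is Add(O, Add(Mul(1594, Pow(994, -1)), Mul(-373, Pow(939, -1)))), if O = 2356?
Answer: Rational(1100068150, 466683) ≈ 2357.2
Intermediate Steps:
Add(O, Add(Mul(1594, Pow(994, -1)), Mul(-373, Pow(939, -1)))) = Add(2356, Add(Mul(1594, Pow(994, -1)), Mul(-373, Pow(939, -1)))) = Add(2356, Add(Mul(1594, Rational(1, 994)), Mul(-373, Rational(1, 939)))) = Add(2356, Add(Rational(797, 497), Rational(-373, 939))) = Add(2356, Rational(563002, 466683)) = Rational(1100068150, 466683)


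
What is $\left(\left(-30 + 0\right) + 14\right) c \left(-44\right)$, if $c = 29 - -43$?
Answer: $50688$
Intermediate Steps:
$c = 72$ ($c = 29 + 43 = 72$)
$\left(\left(-30 + 0\right) + 14\right) c \left(-44\right) = \left(\left(-30 + 0\right) + 14\right) 72 \left(-44\right) = \left(-30 + 14\right) 72 \left(-44\right) = \left(-16\right) 72 \left(-44\right) = \left(-1152\right) \left(-44\right) = 50688$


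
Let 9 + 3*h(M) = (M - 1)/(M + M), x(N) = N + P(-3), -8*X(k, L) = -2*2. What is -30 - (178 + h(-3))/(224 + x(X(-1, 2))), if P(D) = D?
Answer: -122764/3987 ≈ -30.791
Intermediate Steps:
X(k, L) = ½ (X(k, L) = -(-1)*2/4 = -⅛*(-4) = ½)
x(N) = -3 + N (x(N) = N - 3 = -3 + N)
h(M) = -3 + (-1 + M)/(6*M) (h(M) = -3 + ((M - 1)/(M + M))/3 = -3 + ((-1 + M)/((2*M)))/3 = -3 + ((-1 + M)*(1/(2*M)))/3 = -3 + ((-1 + M)/(2*M))/3 = -3 + (-1 + M)/(6*M))
-30 - (178 + h(-3))/(224 + x(X(-1, 2))) = -30 - (178 + (⅙)*(-1 - 17*(-3))/(-3))/(224 + (-3 + ½)) = -30 - (178 + (⅙)*(-⅓)*(-1 + 51))/(224 - 5/2) = -30 - (178 + (⅙)*(-⅓)*50)/443/2 = -30 - (178 - 25/9)*2/443 = -30 - 1577*2/(9*443) = -30 - 1*3154/3987 = -30 - 3154/3987 = -122764/3987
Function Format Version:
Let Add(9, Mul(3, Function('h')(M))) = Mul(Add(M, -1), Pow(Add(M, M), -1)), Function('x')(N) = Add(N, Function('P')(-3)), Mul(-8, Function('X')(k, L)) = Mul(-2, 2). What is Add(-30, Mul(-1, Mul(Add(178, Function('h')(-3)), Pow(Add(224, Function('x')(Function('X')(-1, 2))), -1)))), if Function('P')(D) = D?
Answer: Rational(-122764, 3987) ≈ -30.791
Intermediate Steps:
Function('X')(k, L) = Rational(1, 2) (Function('X')(k, L) = Mul(Rational(-1, 8), Mul(-2, 2)) = Mul(Rational(-1, 8), -4) = Rational(1, 2))
Function('x')(N) = Add(-3, N) (Function('x')(N) = Add(N, -3) = Add(-3, N))
Function('h')(M) = Add(-3, Mul(Rational(1, 6), Pow(M, -1), Add(-1, M))) (Function('h')(M) = Add(-3, Mul(Rational(1, 3), Mul(Add(M, -1), Pow(Add(M, M), -1)))) = Add(-3, Mul(Rational(1, 3), Mul(Add(-1, M), Pow(Mul(2, M), -1)))) = Add(-3, Mul(Rational(1, 3), Mul(Add(-1, M), Mul(Rational(1, 2), Pow(M, -1))))) = Add(-3, Mul(Rational(1, 3), Mul(Rational(1, 2), Pow(M, -1), Add(-1, M)))) = Add(-3, Mul(Rational(1, 6), Pow(M, -1), Add(-1, M))))
Add(-30, Mul(-1, Mul(Add(178, Function('h')(-3)), Pow(Add(224, Function('x')(Function('X')(-1, 2))), -1)))) = Add(-30, Mul(-1, Mul(Add(178, Mul(Rational(1, 6), Pow(-3, -1), Add(-1, Mul(-17, -3)))), Pow(Add(224, Add(-3, Rational(1, 2))), -1)))) = Add(-30, Mul(-1, Mul(Add(178, Mul(Rational(1, 6), Rational(-1, 3), Add(-1, 51))), Pow(Add(224, Rational(-5, 2)), -1)))) = Add(-30, Mul(-1, Mul(Add(178, Mul(Rational(1, 6), Rational(-1, 3), 50)), Pow(Rational(443, 2), -1)))) = Add(-30, Mul(-1, Mul(Add(178, Rational(-25, 9)), Rational(2, 443)))) = Add(-30, Mul(-1, Mul(Rational(1577, 9), Rational(2, 443)))) = Add(-30, Mul(-1, Rational(3154, 3987))) = Add(-30, Rational(-3154, 3987)) = Rational(-122764, 3987)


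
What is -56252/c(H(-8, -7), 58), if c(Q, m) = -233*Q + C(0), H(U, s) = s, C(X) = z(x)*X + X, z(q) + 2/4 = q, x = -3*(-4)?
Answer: -8036/233 ≈ -34.489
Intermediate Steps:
x = 12
z(q) = -½ + q
C(X) = 25*X/2 (C(X) = (-½ + 12)*X + X = 23*X/2 + X = 25*X/2)
c(Q, m) = -233*Q (c(Q, m) = -233*Q + (25/2)*0 = -233*Q + 0 = -233*Q)
-56252/c(H(-8, -7), 58) = -56252/((-233*(-7))) = -56252/1631 = -56252*1/1631 = -8036/233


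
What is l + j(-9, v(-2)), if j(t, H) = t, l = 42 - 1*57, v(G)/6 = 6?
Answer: -24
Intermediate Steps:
v(G) = 36 (v(G) = 6*6 = 36)
l = -15 (l = 42 - 57 = -15)
l + j(-9, v(-2)) = -15 - 9 = -24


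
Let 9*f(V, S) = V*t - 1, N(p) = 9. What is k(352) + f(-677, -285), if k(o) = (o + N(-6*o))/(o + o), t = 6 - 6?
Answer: 2545/6336 ≈ 0.40167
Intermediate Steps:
t = 0
f(V, S) = -⅑ (f(V, S) = (V*0 - 1)/9 = (0 - 1)/9 = (⅑)*(-1) = -⅑)
k(o) = (9 + o)/(2*o) (k(o) = (o + 9)/(o + o) = (9 + o)/((2*o)) = (9 + o)*(1/(2*o)) = (9 + o)/(2*o))
k(352) + f(-677, -285) = (½)*(9 + 352)/352 - ⅑ = (½)*(1/352)*361 - ⅑ = 361/704 - ⅑ = 2545/6336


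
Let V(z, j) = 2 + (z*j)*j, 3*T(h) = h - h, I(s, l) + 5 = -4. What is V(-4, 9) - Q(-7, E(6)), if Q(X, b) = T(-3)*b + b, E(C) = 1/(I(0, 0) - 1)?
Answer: -3219/10 ≈ -321.90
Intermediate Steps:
I(s, l) = -9 (I(s, l) = -5 - 4 = -9)
T(h) = 0 (T(h) = (h - h)/3 = (⅓)*0 = 0)
V(z, j) = 2 + z*j² (V(z, j) = 2 + (j*z)*j = 2 + z*j²)
E(C) = -⅒ (E(C) = 1/(-9 - 1) = 1/(-10) = -⅒)
Q(X, b) = b (Q(X, b) = 0*b + b = 0 + b = b)
V(-4, 9) - Q(-7, E(6)) = (2 - 4*9²) - 1*(-⅒) = (2 - 4*81) + ⅒ = (2 - 324) + ⅒ = -322 + ⅒ = -3219/10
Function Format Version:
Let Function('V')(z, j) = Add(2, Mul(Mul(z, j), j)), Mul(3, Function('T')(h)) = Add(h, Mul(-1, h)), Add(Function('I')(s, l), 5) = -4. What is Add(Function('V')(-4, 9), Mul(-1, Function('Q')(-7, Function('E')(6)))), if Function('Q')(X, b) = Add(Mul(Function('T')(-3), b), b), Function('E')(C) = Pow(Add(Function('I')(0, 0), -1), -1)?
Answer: Rational(-3219, 10) ≈ -321.90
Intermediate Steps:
Function('I')(s, l) = -9 (Function('I')(s, l) = Add(-5, -4) = -9)
Function('T')(h) = 0 (Function('T')(h) = Mul(Rational(1, 3), Add(h, Mul(-1, h))) = Mul(Rational(1, 3), 0) = 0)
Function('V')(z, j) = Add(2, Mul(z, Pow(j, 2))) (Function('V')(z, j) = Add(2, Mul(Mul(j, z), j)) = Add(2, Mul(z, Pow(j, 2))))
Function('E')(C) = Rational(-1, 10) (Function('E')(C) = Pow(Add(-9, -1), -1) = Pow(-10, -1) = Rational(-1, 10))
Function('Q')(X, b) = b (Function('Q')(X, b) = Add(Mul(0, b), b) = Add(0, b) = b)
Add(Function('V')(-4, 9), Mul(-1, Function('Q')(-7, Function('E')(6)))) = Add(Add(2, Mul(-4, Pow(9, 2))), Mul(-1, Rational(-1, 10))) = Add(Add(2, Mul(-4, 81)), Rational(1, 10)) = Add(Add(2, -324), Rational(1, 10)) = Add(-322, Rational(1, 10)) = Rational(-3219, 10)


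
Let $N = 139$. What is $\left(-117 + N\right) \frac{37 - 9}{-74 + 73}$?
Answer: $-616$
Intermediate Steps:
$\left(-117 + N\right) \frac{37 - 9}{-74 + 73} = \left(-117 + 139\right) \frac{37 - 9}{-74 + 73} = 22 \frac{28}{-1} = 22 \cdot 28 \left(-1\right) = 22 \left(-28\right) = -616$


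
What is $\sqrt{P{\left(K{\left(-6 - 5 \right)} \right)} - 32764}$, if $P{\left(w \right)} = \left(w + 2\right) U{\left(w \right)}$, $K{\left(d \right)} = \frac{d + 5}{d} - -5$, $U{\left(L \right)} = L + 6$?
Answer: $\frac{i \sqrt{3953903}}{11} \approx 180.77 i$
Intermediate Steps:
$U{\left(L \right)} = 6 + L$
$K{\left(d \right)} = 5 + \frac{5 + d}{d}$ ($K{\left(d \right)} = \frac{5 + d}{d} + 5 = 5 + \frac{5 + d}{d}$)
$P{\left(w \right)} = \left(2 + w\right) \left(6 + w\right)$ ($P{\left(w \right)} = \left(w + 2\right) \left(6 + w\right) = \left(2 + w\right) \left(6 + w\right)$)
$\sqrt{P{\left(K{\left(-6 - 5 \right)} \right)} - 32764} = \sqrt{\left(2 + \left(6 + \frac{5}{-6 - 5}\right)\right) \left(6 + \left(6 + \frac{5}{-6 - 5}\right)\right) - 32764} = \sqrt{\left(2 + \left(6 + \frac{5}{-11}\right)\right) \left(6 + \left(6 + \frac{5}{-11}\right)\right) - 32764} = \sqrt{\left(2 + \left(6 + 5 \left(- \frac{1}{11}\right)\right)\right) \left(6 + \left(6 + 5 \left(- \frac{1}{11}\right)\right)\right) - 32764} = \sqrt{\left(2 + \left(6 - \frac{5}{11}\right)\right) \left(6 + \left(6 - \frac{5}{11}\right)\right) - 32764} = \sqrt{\left(2 + \frac{61}{11}\right) \left(6 + \frac{61}{11}\right) - 32764} = \sqrt{\frac{83}{11} \cdot \frac{127}{11} - 32764} = \sqrt{\frac{10541}{121} - 32764} = \sqrt{- \frac{3953903}{121}} = \frac{i \sqrt{3953903}}{11}$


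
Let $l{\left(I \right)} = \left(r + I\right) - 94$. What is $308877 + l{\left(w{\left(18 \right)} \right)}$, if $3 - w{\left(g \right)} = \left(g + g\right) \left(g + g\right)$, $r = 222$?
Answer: $307712$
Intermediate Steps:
$w{\left(g \right)} = 3 - 4 g^{2}$ ($w{\left(g \right)} = 3 - \left(g + g\right) \left(g + g\right) = 3 - 2 g 2 g = 3 - 4 g^{2}$)
$l{\left(I \right)} = 128 + I$ ($l{\left(I \right)} = \left(222 + I\right) - 94 = 128 + I$)
$308877 + l{\left(w{\left(18 \right)} \right)} = 308877 + \left(128 + \left(3 - 4 \cdot 18^{2}\right)\right) = 308877 + \left(128 + \left(3 - 1296\right)\right) = 308877 + \left(128 - 1293\right) = 308877 - 1165 = 307712$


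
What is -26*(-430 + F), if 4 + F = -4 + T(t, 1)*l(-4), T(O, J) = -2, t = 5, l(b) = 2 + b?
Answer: 11284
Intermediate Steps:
F = -4 (F = -4 + (-4 - 2*(2 - 4)) = -4 + (-4 - 2*(-2)) = -4 + (-4 + 4) = -4 + 0 = -4)
-26*(-430 + F) = -26*(-430 - 4) = -26*(-434) = 11284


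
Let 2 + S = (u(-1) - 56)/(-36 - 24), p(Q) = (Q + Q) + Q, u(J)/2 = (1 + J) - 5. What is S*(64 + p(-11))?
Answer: -279/10 ≈ -27.900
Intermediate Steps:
u(J) = -8 + 2*J (u(J) = 2*((1 + J) - 5) = 2*(-4 + J) = -8 + 2*J)
p(Q) = 3*Q (p(Q) = 2*Q + Q = 3*Q)
S = -9/10 (S = -2 + ((-8 + 2*(-1)) - 56)/(-36 - 24) = -2 + ((-8 - 2) - 56)/(-60) = -2 + (-10 - 56)*(-1/60) = -2 - 66*(-1/60) = -2 + 11/10 = -9/10 ≈ -0.90000)
S*(64 + p(-11)) = -9*(64 + 3*(-11))/10 = -9*(64 - 33)/10 = -9/10*31 = -279/10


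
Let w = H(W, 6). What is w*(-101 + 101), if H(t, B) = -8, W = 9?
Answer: 0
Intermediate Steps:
w = -8
w*(-101 + 101) = -8*(-101 + 101) = -8*0 = 0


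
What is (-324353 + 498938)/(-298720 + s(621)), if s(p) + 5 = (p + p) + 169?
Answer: -174585/297314 ≈ -0.58721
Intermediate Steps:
s(p) = 164 + 2*p (s(p) = -5 + ((p + p) + 169) = -5 + (2*p + 169) = -5 + (169 + 2*p) = 164 + 2*p)
(-324353 + 498938)/(-298720 + s(621)) = (-324353 + 498938)/(-298720 + (164 + 2*621)) = 174585/(-298720 + (164 + 1242)) = 174585/(-298720 + 1406) = 174585/(-297314) = 174585*(-1/297314) = -174585/297314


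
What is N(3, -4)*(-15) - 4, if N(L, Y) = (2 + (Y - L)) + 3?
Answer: 26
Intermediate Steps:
N(L, Y) = 5 + Y - L (N(L, Y) = (2 + Y - L) + 3 = 5 + Y - L)
N(3, -4)*(-15) - 4 = (5 - 4 - 1*3)*(-15) - 4 = (5 - 4 - 3)*(-15) - 4 = -2*(-15) - 4 = 30 - 4 = 26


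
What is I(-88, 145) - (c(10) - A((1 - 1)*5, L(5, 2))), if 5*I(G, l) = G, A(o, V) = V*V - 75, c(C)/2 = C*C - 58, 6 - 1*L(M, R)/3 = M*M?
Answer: 15362/5 ≈ 3072.4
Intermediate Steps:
L(M, R) = 18 - 3*M² (L(M, R) = 18 - 3*M*M = 18 - 3*M²)
c(C) = -116 + 2*C² (c(C) = 2*(C*C - 58) = 2*(C² - 58) = 2*(-58 + C²) = -116 + 2*C²)
A(o, V) = -75 + V² (A(o, V) = V² - 75 = -75 + V²)
I(G, l) = G/5
I(-88, 145) - (c(10) - A((1 - 1)*5, L(5, 2))) = (⅕)*(-88) - ((-116 + 2*10²) - (-75 + (18 - 3*5²)²)) = -88/5 - ((-116 + 2*100) - (-75 + (18 - 3*25)²)) = -88/5 - ((-116 + 200) - (-75 + (18 - 75)²)) = -88/5 - (84 - (-75 + (-57)²)) = -88/5 - (84 - (-75 + 3249)) = -88/5 - (84 - 1*3174) = -88/5 - (84 - 3174) = -88/5 - 1*(-3090) = -88/5 + 3090 = 15362/5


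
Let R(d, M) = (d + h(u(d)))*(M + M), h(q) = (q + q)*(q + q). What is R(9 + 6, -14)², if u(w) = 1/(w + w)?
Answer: 8935542784/50625 ≈ 1.7650e+5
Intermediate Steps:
u(w) = 1/(2*w)
h(q) = 4*q² (h(q) = (2*q)*(2*q) = 4*q²)
R(d, M) = 2*M*(d + d⁻²) (R(d, M) = (d + 4*(1/(2*d))²)*(M + M) = (d + 4*(1/(4*d²)))*(2*M) = (d + d⁻²)*(2*M) = 2*M*(d + d⁻²))
R(9 + 6, -14)² = (2*(-14)*(1 + (9 + 6)³)/(9 + 6)²)² = (2*(-14)*(1 + 15³)/15²)² = (2*(-14)*(1/225)*(1 + 3375))² = (2*(-14)*(1/225)*3376)² = (-94528/225)² = 8935542784/50625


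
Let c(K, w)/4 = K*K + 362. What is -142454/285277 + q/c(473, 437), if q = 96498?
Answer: -5564554295/14206224046 ≈ -0.39170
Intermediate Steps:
c(K, w) = 1448 + 4*K**2 (c(K, w) = 4*(K*K + 362) = 4*(K**2 + 362) = 4*(362 + K**2) = 1448 + 4*K**2)
-142454/285277 + q/c(473, 437) = -142454/285277 + 96498/(1448 + 4*473**2) = -142454*1/285277 + 96498/(1448 + 4*223729) = -142454/285277 + 96498/(1448 + 894916) = -142454/285277 + 96498/896364 = -142454/285277 + 96498*(1/896364) = -142454/285277 + 5361/49798 = -5564554295/14206224046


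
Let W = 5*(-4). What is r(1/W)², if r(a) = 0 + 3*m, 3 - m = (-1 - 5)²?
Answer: 9801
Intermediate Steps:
m = -33 (m = 3 - (-1 - 5)² = 3 - 1*(-6)² = 3 - 1*36 = 3 - 36 = -33)
W = -20
r(a) = -99 (r(a) = 0 + 3*(-33) = 0 - 99 = -99)
r(1/W)² = (-99)² = 9801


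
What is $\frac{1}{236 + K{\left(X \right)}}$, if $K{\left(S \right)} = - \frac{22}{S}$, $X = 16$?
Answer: $\frac{8}{1877} \approx 0.0042621$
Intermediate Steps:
$\frac{1}{236 + K{\left(X \right)}} = \frac{1}{236 - \frac{22}{16}} = \frac{1}{236 - \frac{11}{8}} = \frac{1}{\frac{1877}{8}} = \frac{8}{1877}$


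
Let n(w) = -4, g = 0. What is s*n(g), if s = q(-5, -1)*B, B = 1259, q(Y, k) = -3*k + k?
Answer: -10072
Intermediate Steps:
q(Y, k) = -2*k
s = 2518 (s = -2*(-1)*1259 = 2*1259 = 2518)
s*n(g) = 2518*(-4) = -10072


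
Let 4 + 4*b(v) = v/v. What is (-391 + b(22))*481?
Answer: -753727/4 ≈ -1.8843e+5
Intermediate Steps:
b(v) = -¾ (b(v) = -1 + (v/v)/4 = -1 + (¼)*1 = -1 + ¼ = -¾)
(-391 + b(22))*481 = (-391 - ¾)*481 = -1567/4*481 = -753727/4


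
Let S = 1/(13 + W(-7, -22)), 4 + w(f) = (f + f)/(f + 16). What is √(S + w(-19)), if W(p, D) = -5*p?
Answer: √139/4 ≈ 2.9475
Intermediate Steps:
w(f) = -4 + 2*f/(16 + f) (w(f) = -4 + (f + f)/(f + 16) = -4 + (2*f)/(16 + f) = -4 + 2*f/(16 + f))
S = 1/48 (S = 1/(13 - 5*(-7)) = 1/(13 + 35) = 1/48 ≈ 0.020833)
√(S + w(-19)) = √(1/48 + 2*(-32 - 1*(-19))/(16 - 19)) = √(1/48 + 2*(-32 + 19)/(-3)) = √(1/48 + 2*(-⅓)*(-13)) = √(1/48 + 26/3) = √(139/16) = √139/4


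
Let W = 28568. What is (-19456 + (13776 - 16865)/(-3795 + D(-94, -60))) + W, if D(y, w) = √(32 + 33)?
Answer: 26248476455/2880392 + 3089*√65/14401960 ≈ 9112.8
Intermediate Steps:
D(y, w) = √65
(-19456 + (13776 - 16865)/(-3795 + D(-94, -60))) + W = (-19456 + (13776 - 16865)/(-3795 + √65)) + 28568 = (-19456 - 3089/(-3795 + √65)) + 28568 = 9112 - 3089/(-3795 + √65)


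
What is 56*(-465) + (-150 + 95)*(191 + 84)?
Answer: -41165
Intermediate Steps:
56*(-465) + (-150 + 95)*(191 + 84) = -26040 - 55*275 = -26040 - 15125 = -41165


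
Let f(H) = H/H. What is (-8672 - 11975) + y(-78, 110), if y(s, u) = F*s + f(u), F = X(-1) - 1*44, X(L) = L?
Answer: -17136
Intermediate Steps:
F = -45 (F = -1 - 1*44 = -1 - 44 = -45)
f(H) = 1
y(s, u) = 1 - 45*s (y(s, u) = -45*s + 1 = 1 - 45*s)
(-8672 - 11975) + y(-78, 110) = (-8672 - 11975) + (1 - 45*(-78)) = -20647 + (1 + 3510) = -20647 + 3511 = -17136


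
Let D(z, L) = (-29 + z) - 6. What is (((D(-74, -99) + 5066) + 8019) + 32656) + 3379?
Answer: 49011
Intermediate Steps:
D(z, L) = -35 + z
(((D(-74, -99) + 5066) + 8019) + 32656) + 3379 = ((((-35 - 74) + 5066) + 8019) + 32656) + 3379 = (((-109 + 5066) + 8019) + 32656) + 3379 = ((4957 + 8019) + 32656) + 3379 = (12976 + 32656) + 3379 = 45632 + 3379 = 49011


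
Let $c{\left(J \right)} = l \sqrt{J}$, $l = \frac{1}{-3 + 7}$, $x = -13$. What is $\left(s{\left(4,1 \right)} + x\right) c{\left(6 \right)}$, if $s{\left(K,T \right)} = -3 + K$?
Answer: $- 3 \sqrt{6} \approx -7.3485$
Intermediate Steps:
$l = \frac{1}{4} \approx 0.25$
$c{\left(J \right)} = \frac{\sqrt{J}}{4}$
$\left(s{\left(4,1 \right)} + x\right) c{\left(6 \right)} = \left(\left(-3 + 4\right) - 13\right) \frac{\sqrt{6}}{4} = \left(1 - 13\right) \frac{\sqrt{6}}{4} = - 12 \frac{\sqrt{6}}{4} = - 3 \sqrt{6}$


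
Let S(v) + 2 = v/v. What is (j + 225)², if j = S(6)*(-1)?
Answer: 51076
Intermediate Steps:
S(v) = -1 (S(v) = -2 + v/v = -2 + 1 = -1)
j = 1 (j = -1*(-1) = 1)
(j + 225)² = (1 + 225)² = 226² = 51076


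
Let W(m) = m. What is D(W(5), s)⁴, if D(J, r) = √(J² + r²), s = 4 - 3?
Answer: 676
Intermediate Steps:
s = 1
D(W(5), s)⁴ = (√(5² + 1²))⁴ = (√(25 + 1))⁴ = (√26)⁴ = 676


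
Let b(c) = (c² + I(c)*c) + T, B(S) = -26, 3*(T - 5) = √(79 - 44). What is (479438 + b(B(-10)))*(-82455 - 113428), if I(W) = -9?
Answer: -94092986699 - 195883*√35/3 ≈ -9.4093e+10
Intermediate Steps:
T = 5 + √35/3 (T = 5 + √(79 - 44)/3 = 5 + √35/3 ≈ 6.9720)
b(c) = 5 + c² - 9*c + √35/3 (b(c) = (c² - 9*c) + (5 + √35/3) = 5 + c² - 9*c + √35/3)
(479438 + b(B(-10)))*(-82455 - 113428) = (479438 + (5 + (-26)² - 9*(-26) + √35/3))*(-82455 - 113428) = (479438 + (5 + 676 + 234 + √35/3))*(-195883) = (479438 + (915 + √35/3))*(-195883) = (480353 + √35/3)*(-195883) = -94092986699 - 195883*√35/3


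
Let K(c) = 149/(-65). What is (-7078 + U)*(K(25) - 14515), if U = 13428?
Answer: -1198402480/13 ≈ -9.2185e+7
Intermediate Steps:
K(c) = -149/65 (K(c) = 149*(-1/65) = -149/65)
(-7078 + U)*(K(25) - 14515) = (-7078 + 13428)*(-149/65 - 14515) = 6350*(-943624/65) = -1198402480/13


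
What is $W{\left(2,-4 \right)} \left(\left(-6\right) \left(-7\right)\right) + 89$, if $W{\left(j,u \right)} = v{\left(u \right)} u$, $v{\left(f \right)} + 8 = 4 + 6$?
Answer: $-247$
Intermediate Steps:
$v{\left(f \right)} = 2$ ($v{\left(f \right)} = -8 + \left(4 + 6\right) = -8 + 10 = 2$)
$W{\left(j,u \right)} = 2 u$
$W{\left(2,-4 \right)} \left(\left(-6\right) \left(-7\right)\right) + 89 = 2 \left(-4\right) \left(\left(-6\right) \left(-7\right)\right) + 89 = \left(-8\right) 42 + 89 = -336 + 89 = -247$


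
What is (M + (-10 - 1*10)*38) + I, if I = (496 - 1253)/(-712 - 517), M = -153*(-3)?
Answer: -369172/1229 ≈ -300.38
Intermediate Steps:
M = 459
I = 757/1229 (I = -757/(-1229) = -757*(-1/1229) = 757/1229 ≈ 0.61595)
(M + (-10 - 1*10)*38) + I = (459 + (-10 - 1*10)*38) + 757/1229 = (459 + (-10 - 10)*38) + 757/1229 = (459 - 20*38) + 757/1229 = (459 - 760) + 757/1229 = -301 + 757/1229 = -369172/1229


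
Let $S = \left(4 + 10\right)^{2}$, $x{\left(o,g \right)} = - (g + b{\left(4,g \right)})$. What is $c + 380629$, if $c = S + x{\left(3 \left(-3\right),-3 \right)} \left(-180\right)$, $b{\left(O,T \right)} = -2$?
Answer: $379925$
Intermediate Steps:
$x{\left(o,g \right)} = 2 - g$ ($x{\left(o,g \right)} = - (g - 2) = - (-2 + g) = 2 - g$)
$S = 196$ ($S = 14^{2} = 196$)
$c = -704$ ($c = 196 + \left(2 - -3\right) \left(-180\right) = 196 + \left(2 + 3\right) \left(-180\right) = 196 + 5 \left(-180\right) = 196 - 900 = -704$)
$c + 380629 = -704 + 380629 = 379925$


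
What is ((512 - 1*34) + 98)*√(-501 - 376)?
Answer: 576*I*√877 ≈ 17058.0*I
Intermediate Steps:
((512 - 1*34) + 98)*√(-501 - 376) = ((512 - 34) + 98)*√(-877) = (478 + 98)*(I*√877) = 576*(I*√877) = 576*I*√877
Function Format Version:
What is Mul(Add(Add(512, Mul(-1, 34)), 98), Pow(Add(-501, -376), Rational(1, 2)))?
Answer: Mul(576, I, Pow(877, Rational(1, 2))) ≈ Mul(17058., I)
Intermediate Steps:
Mul(Add(Add(512, Mul(-1, 34)), 98), Pow(Add(-501, -376), Rational(1, 2))) = Mul(Add(Add(512, -34), 98), Pow(-877, Rational(1, 2))) = Mul(Add(478, 98), Mul(I, Pow(877, Rational(1, 2)))) = Mul(576, Mul(I, Pow(877, Rational(1, 2)))) = Mul(576, I, Pow(877, Rational(1, 2)))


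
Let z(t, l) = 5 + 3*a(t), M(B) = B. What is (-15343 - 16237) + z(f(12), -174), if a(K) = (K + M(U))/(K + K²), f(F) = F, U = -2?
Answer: -820945/26 ≈ -31575.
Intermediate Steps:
a(K) = (-2 + K)/(K + K²) (a(K) = (K - 2)/(K + K²) = (-2 + K)/(K + K²))
z(t, l) = 5 + 3*(-2 + t)/(t*(1 + t)) (z(t, l) = 5 + 3*((-2 + t)/(t*(1 + t))) = 5 + 3*(-2 + t)/(t*(1 + t)))
(-15343 - 16237) + z(f(12), -174) = (-15343 - 16237) + (-6 + 5*12² + 8*12)/(12*(1 + 12)) = -31580 + (1/12)*(-6 + 5*144 + 96)/13 = -31580 + (1/12)*(1/13)*(-6 + 720 + 96) = -31580 + (1/12)*(1/13)*810 = -31580 + 135/26 = -820945/26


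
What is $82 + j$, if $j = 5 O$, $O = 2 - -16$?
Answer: $172$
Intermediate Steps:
$O = 18$ ($O = 2 + 16 = 18$)
$j = 90$ ($j = 5 \cdot 18 = 90$)
$82 + j = 82 + 90 = 172$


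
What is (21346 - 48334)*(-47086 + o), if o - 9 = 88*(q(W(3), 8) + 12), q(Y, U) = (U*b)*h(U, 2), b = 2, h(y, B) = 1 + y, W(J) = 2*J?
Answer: 900022812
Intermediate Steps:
q(Y, U) = 2*U*(1 + U) (q(Y, U) = (U*2)*(1 + U) = (2*U)*(1 + U) = 2*U*(1 + U))
o = 13737 (o = 9 + 88*(2*8*(1 + 8) + 12) = 9 + 88*(2*8*9 + 12) = 9 + 88*(144 + 12) = 9 + 88*156 = 9 + 13728 = 13737)
(21346 - 48334)*(-47086 + o) = (21346 - 48334)*(-47086 + 13737) = -26988*(-33349) = 900022812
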